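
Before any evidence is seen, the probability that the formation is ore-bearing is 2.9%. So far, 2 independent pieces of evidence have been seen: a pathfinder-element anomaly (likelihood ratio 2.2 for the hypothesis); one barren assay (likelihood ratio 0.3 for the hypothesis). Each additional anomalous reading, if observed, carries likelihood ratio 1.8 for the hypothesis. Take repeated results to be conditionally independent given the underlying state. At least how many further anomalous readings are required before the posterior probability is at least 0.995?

Prior odds = 0.029/0.971 = 29/971.
Combined Bayes factor of the evidence already in hand = 2.2 × 0.3 = 0.66.
Odds after that evidence = (29/971) × 0.66 = 957/48550.
Target odds = 0.995/0.005 = 199.
Need 1.8ⁿ ≥ 199 ÷ (957/48550) = 9661450/957.
1.8¹⁵ ≈6746.64 falls short of 9661450/957 but 1.8¹⁶ ≈12144 reaches it, so n = 16.

16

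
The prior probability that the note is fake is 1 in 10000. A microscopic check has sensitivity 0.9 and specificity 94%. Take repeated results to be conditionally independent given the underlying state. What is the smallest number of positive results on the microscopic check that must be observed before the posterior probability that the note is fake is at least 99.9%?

6

Prior odds = 0.0001/0.9999 = 1/9999.
False-positive rate = 1 − 0.94 = 0.06; likelihood ratio of a positive = 0.9/0.06 = 15.
Target odds: 0.999 ÷ 0.001 = 999.
Need (1/9999) × 15ⁿ ≥ 999, i.e. 15ⁿ ≥ 9989001.
15⁵ = 759375 falls short of 9989001 but 15⁶ = 11390625 reaches it, so n = 6.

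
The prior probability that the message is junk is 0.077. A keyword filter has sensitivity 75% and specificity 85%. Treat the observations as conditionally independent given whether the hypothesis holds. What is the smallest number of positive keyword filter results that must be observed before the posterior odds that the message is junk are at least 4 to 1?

3

Prior odds = 0.077/0.923 = 77/923.
False-positive rate = 1 − 0.85 = 0.15; likelihood ratio of a positive = 0.75/0.15 = 5.
Target odds = 4.
Need (77/923) × 5ⁿ ≥ 4, i.e. 5ⁿ ≥ 3692/77.
5² = 25 falls short of 3692/77 but 5³ = 125 reaches it, so n = 3.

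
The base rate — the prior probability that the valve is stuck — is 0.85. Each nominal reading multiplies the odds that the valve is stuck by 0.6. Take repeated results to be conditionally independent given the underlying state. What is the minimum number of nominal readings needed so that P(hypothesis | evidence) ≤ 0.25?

6

Prior odds = 0.85/0.15 = 17/3.
Likelihood ratio per nominal reading = 0.6.
Target posterior odds = 0.25/0.75 = 1/3.
Need (17/3) × 0.6ⁿ ≤ 1/3, i.e. 0.6ⁿ ≤ 1/17.
0.6⁵ = 0.07776 is still above 1/17 but 0.6⁶ = 729/15625 is at or below it, so n = 6.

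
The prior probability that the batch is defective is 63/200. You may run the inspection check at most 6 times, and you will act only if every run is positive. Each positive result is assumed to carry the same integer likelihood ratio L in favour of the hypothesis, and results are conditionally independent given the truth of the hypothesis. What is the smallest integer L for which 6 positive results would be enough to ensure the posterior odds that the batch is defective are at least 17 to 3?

Prior odds = 0.315/0.685 = 63/137.
Target odds = 17/3.
Need L⁶ ≥ 17/3 ÷ (63/137) = 2329/189.
1⁶ = 1 < 2329/189 ≤ 64 = 2⁶, so L = 2.

2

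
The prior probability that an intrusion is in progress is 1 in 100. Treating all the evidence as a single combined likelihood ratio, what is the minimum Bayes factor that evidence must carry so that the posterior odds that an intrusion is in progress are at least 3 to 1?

297

Prior odds = 0.01/0.99 = 1/99.
Target odds = 3.
Required Bayes factor = 3 ÷ (1/99) = 297.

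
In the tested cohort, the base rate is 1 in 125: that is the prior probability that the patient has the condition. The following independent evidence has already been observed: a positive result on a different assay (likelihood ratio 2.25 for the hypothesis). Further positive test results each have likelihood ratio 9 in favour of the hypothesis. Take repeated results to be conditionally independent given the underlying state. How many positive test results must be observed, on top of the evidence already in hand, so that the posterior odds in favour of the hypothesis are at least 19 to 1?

Prior odds = 0.008/0.992 = 1/124.
Bayes factor of the evidence already in hand = 2.25.
Odds after that evidence = (1/124) × 2.25 = 9/496.
Target odds = 19.
Need 9ⁿ ≥ 19 ÷ (9/496) = 9424/9.
9³ = 729 falls short of 9424/9 but 9⁴ = 6561 reaches it, so n = 4.

4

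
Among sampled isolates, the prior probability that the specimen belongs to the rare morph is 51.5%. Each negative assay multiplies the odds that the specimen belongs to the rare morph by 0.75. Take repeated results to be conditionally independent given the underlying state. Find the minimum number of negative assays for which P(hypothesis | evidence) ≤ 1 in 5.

Prior odds: 0.515 ÷ 0.485 = 103/97.
Likelihood ratio per negative assay = 0.75.
Target odds: 0.2 ÷ 0.8 = 0.25.
Need (103/97) × 0.75ⁿ ≤ 0.25, i.e. 0.75ⁿ ≤ 97/412.
0.75⁵ = 243/1024 is still above 97/412 but 0.75⁶ = 729/4096 is at or below it, so n = 6.

6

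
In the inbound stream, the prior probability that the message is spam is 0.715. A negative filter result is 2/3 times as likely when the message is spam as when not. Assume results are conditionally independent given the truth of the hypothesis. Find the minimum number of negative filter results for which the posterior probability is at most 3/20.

Prior odds: 0.715 ÷ 0.285 = 143/57.
Likelihood ratio per negative filter result = 2/3.
Target posterior odds = 0.15/0.85 = 3/17.
Need (143/57) × (2/3)ⁿ ≤ 3/17, i.e. (2/3)ⁿ ≤ 171/2431.
(2/3)⁶ = 64/729 is still above 171/2431 but (2/3)⁷ = 128/2187 is at or below it, so n = 7.

7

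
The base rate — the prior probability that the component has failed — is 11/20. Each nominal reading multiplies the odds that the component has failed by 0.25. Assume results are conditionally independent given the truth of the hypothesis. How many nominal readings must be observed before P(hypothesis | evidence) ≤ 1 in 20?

3

Prior odds: 0.55 ÷ 0.45 = 11/9.
Likelihood ratio per nominal reading = 0.25.
Target posterior odds = 0.05/0.95 = 1/19.
Need (11/9) × 0.25ⁿ ≤ 1/19, i.e. 0.25ⁿ ≤ 9/209.
0.25² = 0.0625 is still above 9/209 but 0.25³ = 0.015625 is at or below it, so n = 3.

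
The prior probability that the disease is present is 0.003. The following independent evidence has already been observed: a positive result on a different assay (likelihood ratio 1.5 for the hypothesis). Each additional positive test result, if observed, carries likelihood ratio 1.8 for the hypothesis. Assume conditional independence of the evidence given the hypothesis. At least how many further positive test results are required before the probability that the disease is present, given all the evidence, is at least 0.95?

Prior odds = 0.003/0.997 = 3/997.
Bayes factor of the evidence already in hand = 1.5.
Odds after that evidence = (3/997) × 1.5 = 9/1994.
Target odds = 0.95/0.05 = 19.
Need 1.8ⁿ ≥ 19 ÷ (9/1994) = 37886/9.
1.8¹⁴ ≈3748.13 falls short of 37886/9 but 1.8¹⁵ ≈6746.64 reaches it, so n = 15.

15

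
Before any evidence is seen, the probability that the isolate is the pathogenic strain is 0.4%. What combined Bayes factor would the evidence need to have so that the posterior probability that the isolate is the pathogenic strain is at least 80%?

Prior odds = 0.004/0.996 = 1/249.
Target odds = 0.8/0.2 = 4.
Required Bayes factor = 4 ÷ (1/249) = 996.

996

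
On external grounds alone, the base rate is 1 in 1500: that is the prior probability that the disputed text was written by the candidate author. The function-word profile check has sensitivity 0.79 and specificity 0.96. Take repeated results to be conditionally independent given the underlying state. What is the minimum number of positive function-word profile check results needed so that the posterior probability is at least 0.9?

Prior odds: (1/1500) ÷ (1499/1500) = 1/1499.
False-positive rate = 1 − 0.96 = 0.04; likelihood ratio of a positive = 0.79/0.04 = 19.75.
Target posterior odds = 0.9/0.1 = 9.
Require 19.75ⁿ ≥ 9 ÷ (1/1499) = 13491.
19.75³ = 7703.734375 falls short of 13491 but 19.75⁴ = 38950081/256 reaches it, so n = 4.

4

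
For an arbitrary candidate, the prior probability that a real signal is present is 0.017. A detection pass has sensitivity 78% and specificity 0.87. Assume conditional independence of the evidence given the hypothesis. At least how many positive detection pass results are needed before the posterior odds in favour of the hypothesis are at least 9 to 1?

Prior odds = 0.017/0.983 = 17/983.
False-positive rate = 1 − 0.87 = 0.13; likelihood ratio of a positive = 0.78/0.13 = 6.
Target odds = 9.
Need (17/983) × 6ⁿ ≥ 9, i.e. 6ⁿ ≥ 8847/17.
6³ = 216 falls short of 8847/17 but 6⁴ = 1296 reaches it, so n = 4.

4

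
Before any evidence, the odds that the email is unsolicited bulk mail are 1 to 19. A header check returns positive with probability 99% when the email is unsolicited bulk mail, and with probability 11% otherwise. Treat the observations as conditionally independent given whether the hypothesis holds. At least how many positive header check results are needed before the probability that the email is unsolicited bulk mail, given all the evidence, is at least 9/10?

3

Prior odds = 1/19.
Likelihood ratio of a positive result = 0.99/0.11 = 9.
Target odds: 0.9 ÷ 0.1 = 9.
Require 9ⁿ ≥ 9 ÷ (1/19) = 171.
9² = 81 falls short of 171 but 9³ = 729 reaches it, so n = 3.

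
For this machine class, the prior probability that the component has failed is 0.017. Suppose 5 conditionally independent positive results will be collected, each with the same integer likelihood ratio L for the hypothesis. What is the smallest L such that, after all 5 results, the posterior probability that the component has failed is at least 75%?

Prior odds = 0.017/0.983 = 17/983.
Target odds = 0.75/0.25 = 3.
Need L⁵ ≥ 3 ÷ (17/983) = 2949/17.
2⁵ = 32 < 2949/17 ≤ 243 = 3⁵, so L = 3.

3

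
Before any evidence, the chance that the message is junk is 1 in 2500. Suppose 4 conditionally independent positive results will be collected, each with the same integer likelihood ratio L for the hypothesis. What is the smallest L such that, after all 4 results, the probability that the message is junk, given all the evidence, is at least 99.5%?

27

Prior odds = 0.0004/0.9996 = 1/2499.
Target odds = 0.995/0.005 = 199.
Need L⁴ ≥ 199 ÷ (1/2499) = 497301.
26⁴ = 456976 < 497301 ≤ 531441 = 27⁴, so L = 27.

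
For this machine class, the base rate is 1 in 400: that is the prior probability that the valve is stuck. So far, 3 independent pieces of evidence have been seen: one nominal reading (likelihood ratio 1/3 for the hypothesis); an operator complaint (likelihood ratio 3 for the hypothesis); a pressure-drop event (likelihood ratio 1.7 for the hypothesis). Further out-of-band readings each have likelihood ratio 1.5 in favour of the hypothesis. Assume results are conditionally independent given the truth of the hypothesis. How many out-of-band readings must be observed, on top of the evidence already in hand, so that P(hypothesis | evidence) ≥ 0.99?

25

Prior odds = 0.0025/0.9975 = 1/399.
Combined Bayes factor of the evidence already in hand = (1/3) × 3 × 1.7 = 1.7.
Odds after that evidence = (1/399) × 1.7 = 17/3990.
Target odds = 0.99/0.01 = 99.
Need 1.5ⁿ ≥ 99 ÷ (17/3990) = 395010/17.
1.5²⁴ ≈16834.1 falls short of 395010/17 but 1.5²⁵ ≈25251.2 reaches it, so n = 25.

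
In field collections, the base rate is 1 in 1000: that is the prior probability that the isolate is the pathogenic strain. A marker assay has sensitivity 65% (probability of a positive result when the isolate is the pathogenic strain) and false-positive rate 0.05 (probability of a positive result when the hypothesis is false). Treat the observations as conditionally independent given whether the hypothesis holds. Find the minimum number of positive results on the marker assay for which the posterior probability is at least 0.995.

5

Prior odds: 0.001 ÷ 0.999 = 1/999.
Likelihood ratio of a positive result = 0.65/0.05 = 13.
Target posterior odds = 0.995/0.005 = 199.
Require 13ⁿ ≥ 199 ÷ (1/999) = 198801.
13⁴ = 28561 falls short of 198801 but 13⁵ = 371293 reaches it, so n = 5.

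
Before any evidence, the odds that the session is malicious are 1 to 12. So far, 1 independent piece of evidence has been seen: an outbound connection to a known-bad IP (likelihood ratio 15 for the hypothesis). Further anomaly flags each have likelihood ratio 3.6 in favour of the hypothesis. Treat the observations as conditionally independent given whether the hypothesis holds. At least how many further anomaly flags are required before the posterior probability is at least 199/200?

Prior odds = 1/12.
Bayes factor of the evidence already in hand = 15.
Odds after that evidence = (1/12) × 15 = 1.25.
Target odds = 0.995/0.005 = 199.
Need 3.6ⁿ ≥ 199 ÷ 1.25 = 159.2.
3.6³ = 46.656 falls short of 159.2 but 3.6⁴ = 167.9616 reaches it, so n = 4.

4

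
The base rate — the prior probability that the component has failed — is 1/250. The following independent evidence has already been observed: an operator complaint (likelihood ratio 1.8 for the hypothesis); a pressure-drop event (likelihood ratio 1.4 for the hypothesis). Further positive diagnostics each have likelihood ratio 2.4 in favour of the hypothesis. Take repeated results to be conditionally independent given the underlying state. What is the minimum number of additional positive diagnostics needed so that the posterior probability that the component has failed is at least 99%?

11

Prior odds = 0.004/0.996 = 1/249.
Combined Bayes factor of the evidence already in hand = 1.8 × 1.4 = 2.52.
Odds after that evidence = (1/249) × 2.52 = 21/2075.
Target odds = 0.99/0.01 = 99.
Need 2.4ⁿ ≥ 99 ÷ (21/2075) = 68475/7.
2.4¹⁰ ≈6340.34 falls short of 68475/7 but 2.4¹¹ ≈15216.8 reaches it, so n = 11.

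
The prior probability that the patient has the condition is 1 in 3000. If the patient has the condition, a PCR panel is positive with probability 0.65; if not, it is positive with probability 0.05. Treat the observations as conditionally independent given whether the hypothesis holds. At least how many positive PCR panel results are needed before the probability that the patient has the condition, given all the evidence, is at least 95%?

5

Prior odds: (1/3000) ÷ (2999/3000) = 1/2999.
Likelihood ratio of a positive = 0.65/0.05 = 13.
Target posterior odds = 0.95/0.05 = 19.
Require 13ⁿ ≥ 19 ÷ (1/2999) = 56981.
13⁴ = 28561 falls short of 56981 but 13⁵ = 371293 reaches it, so n = 5.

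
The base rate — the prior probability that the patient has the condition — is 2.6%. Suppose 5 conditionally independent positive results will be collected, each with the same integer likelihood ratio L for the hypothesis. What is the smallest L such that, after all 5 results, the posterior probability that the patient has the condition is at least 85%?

Prior odds = 0.026/0.974 = 13/487.
Target odds = 0.85/0.15 = 17/3.
Need L⁵ ≥ 17/3 ÷ (13/487) = 8279/39.
2⁵ = 32 < 8279/39 ≤ 243 = 3⁵, so L = 3.

3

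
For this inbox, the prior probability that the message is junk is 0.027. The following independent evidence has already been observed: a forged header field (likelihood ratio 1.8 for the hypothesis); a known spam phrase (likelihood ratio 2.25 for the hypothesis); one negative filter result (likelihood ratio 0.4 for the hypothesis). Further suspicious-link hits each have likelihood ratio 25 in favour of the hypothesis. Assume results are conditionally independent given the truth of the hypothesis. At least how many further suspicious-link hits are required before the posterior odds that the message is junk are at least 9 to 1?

2

Prior odds = 0.027/0.973 = 27/973.
Combined Bayes factor of the evidence already in hand = 1.8 × 2.25 × 0.4 = 1.62.
Odds after that evidence = (27/973) × 1.62 = 2187/48650.
Target odds = 9.
Need 25ⁿ ≥ 9 ÷ (2187/48650) = 48650/243.
25¹ = 25 falls short of 48650/243 but 25² = 625 reaches it, so n = 2.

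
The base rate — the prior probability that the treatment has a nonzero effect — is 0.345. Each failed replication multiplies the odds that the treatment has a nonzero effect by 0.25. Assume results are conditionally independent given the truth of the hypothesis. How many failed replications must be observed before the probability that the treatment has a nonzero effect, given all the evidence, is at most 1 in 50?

Prior odds = 0.345/0.655 = 69/131.
Likelihood ratio per failed replication = 0.25.
Target odds: 0.02 ÷ 0.98 = 1/49.
Require 0.25ⁿ ≤ 1/49 ÷ (69/131) = 131/3381.
0.25² = 0.0625 is still above 131/3381 but 0.25³ = 0.015625 is at or below it, so n = 3.

3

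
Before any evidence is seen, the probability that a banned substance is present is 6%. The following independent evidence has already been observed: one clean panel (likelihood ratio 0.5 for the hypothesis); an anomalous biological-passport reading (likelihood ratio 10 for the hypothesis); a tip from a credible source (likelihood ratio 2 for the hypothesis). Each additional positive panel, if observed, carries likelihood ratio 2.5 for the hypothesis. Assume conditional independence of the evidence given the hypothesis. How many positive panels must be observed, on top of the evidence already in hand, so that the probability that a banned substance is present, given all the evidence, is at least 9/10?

Prior odds = 0.06/0.94 = 3/47.
Combined Bayes factor of the evidence already in hand = 0.5 × 10 × 2 = 10.
Odds after that evidence = (3/47) × 10 = 30/47.
Target odds = 0.9/0.1 = 9.
Need 2.5ⁿ ≥ 9 ÷ (30/47) = 14.1.
2.5² = 6.25 falls short of 14.1 but 2.5³ = 15.625 reaches it, so n = 3.

3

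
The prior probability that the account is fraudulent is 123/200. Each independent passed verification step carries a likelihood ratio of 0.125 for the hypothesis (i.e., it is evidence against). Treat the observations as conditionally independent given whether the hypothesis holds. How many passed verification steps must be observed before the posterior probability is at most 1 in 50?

Prior odds = 0.615/0.385 = 123/77.
Likelihood ratio per passed verification step = 0.125.
Target odds: 0.02 ÷ 0.98 = 1/49.
Need (123/77) × 0.125ⁿ ≤ 1/49, i.e. 0.125ⁿ ≤ 11/861.
0.125² = 0.015625 is still above 11/861 but 0.125³ = 0.001953125 is at or below it, so n = 3.

3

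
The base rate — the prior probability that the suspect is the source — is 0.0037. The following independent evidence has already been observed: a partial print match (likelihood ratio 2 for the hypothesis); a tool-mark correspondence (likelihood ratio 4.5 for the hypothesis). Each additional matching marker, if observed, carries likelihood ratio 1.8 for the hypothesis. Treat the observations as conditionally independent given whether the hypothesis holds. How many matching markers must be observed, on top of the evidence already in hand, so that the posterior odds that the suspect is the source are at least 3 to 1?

8

Prior odds = 0.0037/0.9963 = 37/9963.
Combined Bayes factor of the evidence already in hand = 2 × 4.5 = 9.
Odds after that evidence = (37/9963) × 9 = 37/1107.
Target odds = 3.
Need 1.8ⁿ ≥ 3 ÷ (37/1107) = 3321/37.
1.8⁷ = 4782969/78125 falls short of 3321/37 but 1.8⁸ = 43046721/390625 reaches it, so n = 8.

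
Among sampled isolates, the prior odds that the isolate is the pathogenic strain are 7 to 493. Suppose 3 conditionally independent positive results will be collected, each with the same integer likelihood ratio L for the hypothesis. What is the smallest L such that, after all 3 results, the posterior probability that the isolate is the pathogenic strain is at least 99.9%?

42

Prior odds = 7/493.
Target odds = 0.999/0.001 = 999.
Need L³ ≥ 999 ÷ (7/493) = 492507/7.
41³ = 68921 < 492507/7 ≤ 74088 = 42³, so L = 42.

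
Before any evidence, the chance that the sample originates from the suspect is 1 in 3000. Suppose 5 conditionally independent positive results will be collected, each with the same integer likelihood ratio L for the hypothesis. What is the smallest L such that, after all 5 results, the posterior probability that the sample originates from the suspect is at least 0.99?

Prior odds = (1/3000)/(2999/3000) = 1/2999.
Target odds = 0.99/0.01 = 99.
Need L⁵ ≥ 99 ÷ (1/2999) = 296901.
12⁵ = 248832 < 296901 ≤ 371293 = 13⁵, so L = 13.

13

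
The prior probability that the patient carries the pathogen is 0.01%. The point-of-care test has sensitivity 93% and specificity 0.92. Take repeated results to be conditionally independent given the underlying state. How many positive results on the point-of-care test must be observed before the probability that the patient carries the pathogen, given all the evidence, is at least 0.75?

Prior odds = 0.0001/0.9999 = 1/9999.
False-positive rate = 1 − 0.92 = 0.08; likelihood ratio of a positive = 0.93/0.08 = 11.625.
Target odds: 0.75 ÷ 0.25 = 3.
Require 11.625ⁿ ≥ 3 ÷ (1/9999) = 29997.
11.625⁴ = 74805201/4096 falls short of 29997 but 11.625⁵ ≈212307 reaches it, so n = 5.

5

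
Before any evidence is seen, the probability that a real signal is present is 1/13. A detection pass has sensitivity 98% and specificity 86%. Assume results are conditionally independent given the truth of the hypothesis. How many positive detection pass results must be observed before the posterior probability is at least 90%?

3

Prior odds: (1/13) ÷ (12/13) = 1/12.
False-positive rate = 1 − 0.86 = 0.14; likelihood ratio of a positive = 0.98/0.14 = 7.
Target posterior odds = 0.9/0.1 = 9.
Need (1/12) × 7ⁿ ≥ 9, i.e. 7ⁿ ≥ 108.
7² = 49 falls short of 108 but 7³ = 343 reaches it, so n = 3.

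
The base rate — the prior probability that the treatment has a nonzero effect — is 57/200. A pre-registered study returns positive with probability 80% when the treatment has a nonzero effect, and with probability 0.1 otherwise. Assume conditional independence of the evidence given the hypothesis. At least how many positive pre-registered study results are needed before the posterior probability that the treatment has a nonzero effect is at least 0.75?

1

Prior odds = 0.285/0.715 = 57/143.
Likelihood ratio of a positive result = 0.8/0.1 = 8.
Target posterior odds = 0.75/0.25 = 3.
Require 8ⁿ ≥ 3 ÷ (57/143) = 143/19.
8¹ = 8, which meets the required 143/19; so n = 1.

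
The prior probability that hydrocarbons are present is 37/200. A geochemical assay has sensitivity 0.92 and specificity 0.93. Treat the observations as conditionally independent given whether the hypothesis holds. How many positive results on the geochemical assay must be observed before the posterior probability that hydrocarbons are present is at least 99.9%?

4

Prior odds: 0.185 ÷ 0.815 = 37/163.
False-positive rate = 1 − 0.93 = 0.07; likelihood ratio of a positive = 0.92/0.07 = 92/7.
Target posterior odds = 0.999/0.001 = 999.
Require (92/7)ⁿ ≥ 999 ÷ (37/163) = 4401.
(92/7)³ = 778688/343 falls short of 4401 but (92/7)⁴ = 71639296/2401 reaches it, so n = 4.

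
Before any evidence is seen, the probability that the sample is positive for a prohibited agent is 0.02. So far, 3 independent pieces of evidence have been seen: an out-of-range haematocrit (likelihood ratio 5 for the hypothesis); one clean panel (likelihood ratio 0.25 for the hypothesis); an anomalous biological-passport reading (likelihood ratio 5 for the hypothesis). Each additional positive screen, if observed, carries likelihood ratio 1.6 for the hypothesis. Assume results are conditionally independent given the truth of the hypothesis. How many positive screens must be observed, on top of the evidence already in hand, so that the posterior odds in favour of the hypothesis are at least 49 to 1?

13

Prior odds = 0.02/0.98 = 1/49.
Combined Bayes factor of the evidence already in hand = 5 × 0.25 × 5 = 6.25.
Odds after that evidence = (1/49) × 6.25 = 25/196.
Target odds = 49.
Need 1.6ⁿ ≥ 49 ÷ (25/196) = 384.16.
1.6¹² ≈281.475 falls short of 384.16 but 1.6¹³ ≈450.36 reaches it, so n = 13.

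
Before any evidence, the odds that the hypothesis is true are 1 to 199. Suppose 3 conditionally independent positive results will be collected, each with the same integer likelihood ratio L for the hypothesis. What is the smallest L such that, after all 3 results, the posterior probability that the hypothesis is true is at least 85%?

Prior odds = 1/199.
Target odds = 0.85/0.15 = 17/3.
Need L³ ≥ 17/3 ÷ (1/199) = 3383/3.
10³ = 1000 < 3383/3 ≤ 1331 = 11³, so L = 11.

11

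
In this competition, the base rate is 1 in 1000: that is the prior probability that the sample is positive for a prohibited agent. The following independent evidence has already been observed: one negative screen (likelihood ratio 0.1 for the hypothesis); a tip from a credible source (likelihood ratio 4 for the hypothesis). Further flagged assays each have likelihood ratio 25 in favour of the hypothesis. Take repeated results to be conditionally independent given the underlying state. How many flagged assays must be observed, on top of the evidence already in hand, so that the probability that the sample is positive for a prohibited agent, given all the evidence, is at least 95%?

Prior odds = 0.001/0.999 = 1/999.
Combined Bayes factor of the evidence already in hand = 0.1 × 4 = 0.4.
Odds after that evidence = (1/999) × 0.4 = 2/4995.
Target odds = 0.95/0.05 = 19.
Need 25ⁿ ≥ 19 ÷ (2/4995) = 47452.5.
25³ = 15625 falls short of 47452.5 but 25⁴ = 390625 reaches it, so n = 4.

4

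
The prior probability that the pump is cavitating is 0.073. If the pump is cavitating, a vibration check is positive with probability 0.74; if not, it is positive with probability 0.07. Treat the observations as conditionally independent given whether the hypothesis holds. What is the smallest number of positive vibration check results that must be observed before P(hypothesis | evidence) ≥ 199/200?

4

Prior odds = 0.073/0.927 = 73/927.
Likelihood ratio of a positive = 0.74/0.07 = 74/7.
Target posterior odds = 0.995/0.005 = 199.
Require (74/7)ⁿ ≥ 199 ÷ (73/927) = 184473/73.
(74/7)³ = 405224/343 falls short of 184473/73 but (74/7)⁴ = 29986576/2401 reaches it, so n = 4.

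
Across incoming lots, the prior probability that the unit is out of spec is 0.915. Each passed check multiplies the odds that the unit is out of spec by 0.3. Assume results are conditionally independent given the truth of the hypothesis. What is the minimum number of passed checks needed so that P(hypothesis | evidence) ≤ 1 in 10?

4

Prior odds: 0.915 ÷ 0.085 = 183/17.
Likelihood ratio per passed check = 0.3.
Target posterior odds = 0.1/0.9 = 1/9.
Need (183/17) × 0.3ⁿ ≤ 1/9, i.e. 0.3ⁿ ≤ 17/1647.
0.3³ = 0.027 is still above 17/1647 but 0.3⁴ = 0.0081 is at or below it, so n = 4.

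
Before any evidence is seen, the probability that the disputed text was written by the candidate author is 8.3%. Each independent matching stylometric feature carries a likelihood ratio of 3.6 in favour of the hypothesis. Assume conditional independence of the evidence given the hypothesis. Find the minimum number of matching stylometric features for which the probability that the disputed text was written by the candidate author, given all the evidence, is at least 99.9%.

8

Prior odds: 0.083 ÷ 0.917 = 83/917.
Likelihood ratio per matching stylometric feature = 3.6.
Target odds: 0.999 ÷ 0.001 = 999.
Need (83/917) × 3.6ⁿ ≥ 999, i.e. 3.6ⁿ ≥ 916083/83.
3.6⁷ = 612220032/78125 falls short of 916083/83 but 3.6⁸ ≈28211.1 reaches it, so n = 8.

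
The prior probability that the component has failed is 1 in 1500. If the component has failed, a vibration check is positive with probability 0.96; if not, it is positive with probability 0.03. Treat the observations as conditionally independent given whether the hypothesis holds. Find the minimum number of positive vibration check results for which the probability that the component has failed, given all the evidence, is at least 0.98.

Prior odds: (1/1500) ÷ (1499/1500) = 1/1499.
Likelihood ratio of a positive = 0.96/0.03 = 32.
Target posterior odds = 0.98/0.02 = 49.
Need (1/1499) × 32ⁿ ≥ 49, i.e. 32ⁿ ≥ 73451.
32³ = 32768 falls short of 73451 but 32⁴ = 1048576 reaches it, so n = 4.

4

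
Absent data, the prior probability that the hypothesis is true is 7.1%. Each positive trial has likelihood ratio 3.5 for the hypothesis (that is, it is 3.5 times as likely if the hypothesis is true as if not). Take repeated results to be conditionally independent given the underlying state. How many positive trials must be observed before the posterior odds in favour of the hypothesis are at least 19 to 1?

5

Prior odds: 0.071 ÷ 0.929 = 71/929.
Likelihood ratio per positive trial = 3.5.
Target odds = 19.
Need (71/929) × 3.5ⁿ ≥ 19, i.e. 3.5ⁿ ≥ 17651/71.
3.5⁴ = 150.0625 falls short of 17651/71 but 3.5⁵ = 525.21875 reaches it, so n = 5.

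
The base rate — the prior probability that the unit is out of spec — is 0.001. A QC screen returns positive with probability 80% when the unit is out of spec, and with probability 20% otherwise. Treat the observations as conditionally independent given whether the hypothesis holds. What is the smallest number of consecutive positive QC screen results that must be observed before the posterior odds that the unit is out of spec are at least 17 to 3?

7

Prior odds: 0.001 ÷ 0.999 = 1/999.
Likelihood ratio of a positive result = 0.8/0.2 = 4.
Target odds = 17/3.
Require 4ⁿ ≥ 17/3 ÷ (1/999) = 5661.
4⁶ = 4096 falls short of 5661 but 4⁷ = 16384 reaches it, so n = 7.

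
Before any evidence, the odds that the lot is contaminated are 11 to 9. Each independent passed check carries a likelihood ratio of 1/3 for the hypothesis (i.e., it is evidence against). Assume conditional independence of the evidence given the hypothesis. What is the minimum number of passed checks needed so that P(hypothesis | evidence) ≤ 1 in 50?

Prior odds = 11/9.
Likelihood ratio per passed check = 1/3.
Target odds: 0.02 ÷ 0.98 = 1/49.
Require (1/3)ⁿ ≤ 1/49 ÷ (11/9) = 9/539.
(1/3)³ = 1/27 is still above 9/539 but (1/3)⁴ = 1/81 is at or below it, so n = 4.

4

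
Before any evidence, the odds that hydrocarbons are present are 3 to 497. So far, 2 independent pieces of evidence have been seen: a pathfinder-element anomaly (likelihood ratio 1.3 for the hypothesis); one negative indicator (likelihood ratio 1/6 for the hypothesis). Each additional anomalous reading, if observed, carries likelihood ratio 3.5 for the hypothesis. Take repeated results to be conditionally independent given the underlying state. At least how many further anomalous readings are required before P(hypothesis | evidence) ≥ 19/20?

Prior odds = 3/497.
Combined Bayes factor of the evidence already in hand = 1.3 × (1/6) = 13/60.
Odds after that evidence = (3/497) × 13/60 = 13/9940.
Target odds = 0.95/0.05 = 19.
Need 3.5ⁿ ≥ 19 ÷ (13/9940) = 188860/13.
3.5⁷ = 823543/128 falls short of 188860/13 but 3.5⁸ = 5764801/256 reaches it, so n = 8.

8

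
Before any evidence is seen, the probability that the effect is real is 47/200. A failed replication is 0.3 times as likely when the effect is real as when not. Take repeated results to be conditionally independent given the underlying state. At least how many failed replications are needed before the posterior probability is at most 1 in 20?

Prior odds: 0.235 ÷ 0.765 = 47/153.
Likelihood ratio per failed replication = 0.3.
Target odds: 0.05 ÷ 0.95 = 1/19.
Require 0.3ⁿ ≤ 1/19 ÷ (47/153) = 153/893.
0.3¹ = 0.3 is still above 153/893 but 0.3² = 0.09 is at or below it, so n = 2.

2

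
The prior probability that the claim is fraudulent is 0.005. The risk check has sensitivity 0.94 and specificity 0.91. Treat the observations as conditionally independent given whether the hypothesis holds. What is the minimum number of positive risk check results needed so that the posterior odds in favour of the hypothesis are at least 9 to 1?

4

Prior odds: 0.005 ÷ 0.995 = 1/199.
False-positive rate = 1 − 0.91 = 0.09; likelihood ratio of a positive = 0.94/0.09 = 94/9.
Target odds = 9.
Need (1/199) × (94/9)ⁿ ≥ 9, i.e. (94/9)ⁿ ≥ 1791.
(94/9)³ = 830584/729 falls short of 1791 but (94/9)⁴ = 78074896/6561 reaches it, so n = 4.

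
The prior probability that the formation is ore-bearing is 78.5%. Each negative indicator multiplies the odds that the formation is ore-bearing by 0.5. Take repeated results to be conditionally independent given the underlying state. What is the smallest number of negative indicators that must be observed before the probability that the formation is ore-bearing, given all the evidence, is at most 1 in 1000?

Prior odds: 0.785 ÷ 0.215 = 157/43.
Likelihood ratio per negative indicator = 0.5.
Target odds: 0.001 ÷ 0.999 = 1/999.
Require 0.5ⁿ ≤ 1/999 ÷ (157/43) = 43/156843.
0.5¹¹ = 1/2048 is still above 43/156843 but 0.5¹² = 1/4096 is at or below it, so n = 12.

12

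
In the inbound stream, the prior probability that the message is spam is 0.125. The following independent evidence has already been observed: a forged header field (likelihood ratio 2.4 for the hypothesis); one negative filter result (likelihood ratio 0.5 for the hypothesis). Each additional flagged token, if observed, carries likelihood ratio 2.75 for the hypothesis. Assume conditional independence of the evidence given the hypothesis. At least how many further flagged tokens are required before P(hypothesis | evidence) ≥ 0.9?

4

Prior odds = 0.125/0.875 = 1/7.
Combined Bayes factor of the evidence already in hand = 2.4 × 0.5 = 1.2.
Odds after that evidence = (1/7) × 1.2 = 6/35.
Target odds = 0.9/0.1 = 9.
Need 2.75ⁿ ≥ 9 ÷ (6/35) = 52.5.
2.75³ = 20.796875 falls short of 52.5 but 2.75⁴ = 57.19140625 reaches it, so n = 4.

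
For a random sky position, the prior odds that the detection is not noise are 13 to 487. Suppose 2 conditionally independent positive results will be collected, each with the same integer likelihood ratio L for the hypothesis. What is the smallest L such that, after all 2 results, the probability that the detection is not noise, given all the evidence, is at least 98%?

43

Prior odds = 13/487.
Target odds = 0.98/0.02 = 49.
Need L² ≥ 49 ÷ (13/487) = 23863/13.
42² = 1764 < 23863/13 ≤ 1849 = 43², so L = 43.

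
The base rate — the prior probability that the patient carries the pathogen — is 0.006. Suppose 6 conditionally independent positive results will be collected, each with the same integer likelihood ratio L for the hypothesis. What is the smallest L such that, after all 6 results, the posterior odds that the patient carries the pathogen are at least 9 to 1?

4

Prior odds = 0.006/0.994 = 3/497.
Target odds = 9.
Need L⁶ ≥ 9 ÷ (3/497) = 1491.
3⁶ = 729 < 1491 ≤ 4096 = 4⁶, so L = 4.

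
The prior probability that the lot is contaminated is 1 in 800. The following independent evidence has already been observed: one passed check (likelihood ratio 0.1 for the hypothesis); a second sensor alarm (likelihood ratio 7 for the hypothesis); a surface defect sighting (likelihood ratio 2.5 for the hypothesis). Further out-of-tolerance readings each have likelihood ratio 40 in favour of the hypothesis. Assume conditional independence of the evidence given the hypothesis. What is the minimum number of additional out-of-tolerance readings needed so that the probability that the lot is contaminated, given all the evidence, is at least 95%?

Prior odds = 0.00125/0.99875 = 1/799.
Combined Bayes factor of the evidence already in hand = 0.1 × 7 × 2.5 = 1.75.
Odds after that evidence = (1/799) × 1.75 = 7/3196.
Target odds = 0.95/0.05 = 19.
Need 40ⁿ ≥ 19 ÷ (7/3196) = 60724/7.
40² = 1600 falls short of 60724/7 but 40³ = 64000 reaches it, so n = 3.

3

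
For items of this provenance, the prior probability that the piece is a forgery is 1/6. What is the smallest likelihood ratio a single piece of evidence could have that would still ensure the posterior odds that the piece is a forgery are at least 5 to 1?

25

Prior odds = (1/6)/(5/6) = 0.2.
Target odds = 5.
Required Bayes factor = 5 ÷ 0.2 = 25.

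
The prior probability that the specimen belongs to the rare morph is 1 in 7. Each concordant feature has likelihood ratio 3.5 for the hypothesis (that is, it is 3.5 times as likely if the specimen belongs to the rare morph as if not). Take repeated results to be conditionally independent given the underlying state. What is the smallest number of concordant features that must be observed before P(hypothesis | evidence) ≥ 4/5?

Prior odds: (1/7) ÷ (6/7) = 1/6.
Likelihood ratio per concordant feature = 3.5.
Target posterior odds = 0.8/0.2 = 4.
Require 3.5ⁿ ≥ 4 ÷ (1/6) = 24.
3.5² = 12.25 falls short of 24 but 3.5³ = 42.875 reaches it, so n = 3.

3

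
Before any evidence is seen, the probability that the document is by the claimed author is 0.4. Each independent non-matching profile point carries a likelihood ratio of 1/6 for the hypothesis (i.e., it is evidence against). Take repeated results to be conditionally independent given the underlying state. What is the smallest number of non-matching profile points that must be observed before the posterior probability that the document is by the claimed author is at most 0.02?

Prior odds: 0.4 ÷ 0.6 = 2/3.
Likelihood ratio per non-matching profile point = 1/6.
Target odds: 0.02 ÷ 0.98 = 1/49.
Need (2/3) × (1/6)ⁿ ≤ 1/49, i.e. (1/6)ⁿ ≤ 3/98.
(1/6)¹ = 1/6 is still above 3/98 but (1/6)² = 1/36 is at or below it, so n = 2.

2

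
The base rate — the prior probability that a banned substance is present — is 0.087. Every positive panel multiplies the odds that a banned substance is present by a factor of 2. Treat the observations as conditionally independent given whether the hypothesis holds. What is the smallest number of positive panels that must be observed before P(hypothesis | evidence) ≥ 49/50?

10

Prior odds = 0.087/0.913 = 87/913.
Likelihood ratio per positive panel = 2.
Target odds: 0.98 ÷ 0.02 = 49.
Require 2ⁿ ≥ 49 ÷ (87/913) = 44737/87.
2⁹ = 512 falls short of 44737/87 but 2¹⁰ = 1024 reaches it, so n = 10.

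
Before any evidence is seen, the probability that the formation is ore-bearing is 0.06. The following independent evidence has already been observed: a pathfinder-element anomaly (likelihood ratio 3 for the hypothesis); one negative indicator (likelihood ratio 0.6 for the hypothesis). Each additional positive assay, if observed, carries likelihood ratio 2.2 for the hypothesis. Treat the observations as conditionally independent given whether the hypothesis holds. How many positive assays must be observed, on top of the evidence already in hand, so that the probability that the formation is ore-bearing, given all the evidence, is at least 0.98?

Prior odds = 0.06/0.94 = 3/47.
Combined Bayes factor of the evidence already in hand = 3 × 0.6 = 1.8.
Odds after that evidence = (3/47) × 1.8 = 27/235.
Target odds = 0.98/0.02 = 49.
Need 2.2ⁿ ≥ 49 ÷ (27/235) = 11515/27.
2.2⁷ = 19487171/78125 falls short of 11515/27 but 2.2⁸ = 214358881/390625 reaches it, so n = 8.

8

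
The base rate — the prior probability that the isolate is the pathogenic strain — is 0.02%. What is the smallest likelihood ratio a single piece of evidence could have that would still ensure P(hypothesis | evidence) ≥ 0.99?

Prior odds = 0.0002/0.9998 = 1/4999.
Target odds = 0.99/0.01 = 99.
Required Bayes factor = 99 ÷ (1/4999) = 494901.

494901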